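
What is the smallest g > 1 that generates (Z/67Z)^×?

φ(67) = 67 − 1 = 66 = 2 · 3 · 11.
g is a primitive root iff g^(66/q) ≢ 1 (mod 67) for each prime q ∈ {2, 3, 11}.
g = 2: 2^33 ≡ 66; 2^22 ≡ 37; 2^6 ≡ 64 — none is 1, so 2 is a primitive root.
So 2 is the smallest generator of (Z/67Z)^×.

2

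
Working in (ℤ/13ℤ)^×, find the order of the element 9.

3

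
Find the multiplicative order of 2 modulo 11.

ord(2) | φ(11) = 11 − 1 = 10 = 2 · 5.
Divisors of 10: 1, 2, 5, 10.
Compute 2^d (mod 11) for the divisors d until we hit 1:
2^1 ≡ 2
2^2 ≡ 4
2^5 ≡ 10
2^10 ≡ 1
Therefore the multiplicative order of 2 modulo 11 is 10.

10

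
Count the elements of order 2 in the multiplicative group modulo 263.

1

φ(263) = 263 − 1 = 262 = 2 · 131.
In a cyclic group of order 262, there are φ(d) elements of order d for each divisor d of 262, and zero for non-divisors.
2 | 262, and φ(2) = 2 − 1 = 1.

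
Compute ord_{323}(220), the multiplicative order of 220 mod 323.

6

By Lagrange's theorem, ord_323(220) divides φ(323) = φ(17·19) = (17−1)·(19−1) = 16·18 = 288 = 2^5 · 3^2.
Divisors of 288: 1, 2, 3, 4, 6, 8, 9, 12, 16, 18, 24, 32, 36, 48, 72, 96, 144, 288.
Compute 220^d (mod 323) for the divisors d until we hit 1:
220^1 ≡ 220
220^2 ≡ 273
220^3 ≡ 305
220^4 ≡ 239
220^6 ≡ 1
Hence ord(220) = 6.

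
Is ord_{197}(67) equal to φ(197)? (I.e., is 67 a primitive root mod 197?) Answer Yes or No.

Yes

φ(197) = 197 − 1 = 196 = 2^2 · 7^2.
An element g generates (Z/197Z)^× iff g^(196/q) ≢ 1 (mod 197) for each prime q ∈ {2, 7}.
67^98 ≡ 196 (mod 197)  [q = 2: ≢ 1 ✓]
67^28 ≡ 191 (mod 197)  [q = 7: ≢ 1 ✓]
None equal 1, so ord_197(67) = 196: 67 is a primitive root.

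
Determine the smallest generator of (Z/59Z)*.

φ(59) = 59 − 1 = 58 = 2 · 29.
g is a primitive root iff g^(58/q) ≢ 1 (mod 59) for each prime q ∈ {2, 29}.
g = 2: 2^29 ≡ 58; 2^2 ≡ 4 — none is 1, so 2 is a primitive root.
So 2 is the smallest generator of (Z/59Z)^×.

2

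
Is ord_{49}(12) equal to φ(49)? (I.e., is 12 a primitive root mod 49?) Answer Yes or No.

Yes

φ(49) = φ(7^2) = 7·(7−1) = 42 = 2 · 3 · 7.
It suffices to check that the order of 12 is not a proper divisor of 42: compute 12^(42/q) for q ∈ {2, 3, 7}.
12^21 ≡ 48 (mod 49)  [q = 2: ≢ 1 ✓]
12^14 ≡ 18 (mod 49)  [q = 3: ≢ 1 ✓]
12^6 ≡ 22 (mod 49)  [q = 7: ≢ 1 ✓]
Every test exponent gives a nontrivial residue, hence 12 generates the full group.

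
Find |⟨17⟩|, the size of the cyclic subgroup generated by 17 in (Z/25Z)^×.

20

ord(17) | φ(25) = φ(5^2) = 5·(5−1) = 20 = 2^2 · 5.
Divisors of 20: 1, 2, 4, 5, 10, 20.
Check 17^d mod 25 for each divisor in increasing order:
17^1 ≡ 17 (mod 25)
17^2 ≡ 14 (mod 25)
17^4 ≡ 21 (mod 25)
17^5 ≡ 7 (mod 25)
17^10 ≡ 24 (mod 25)
17^20 ≡ 1 (mod 25) ✓
Therefore the multiplicative order of 17 modulo 25 is 20.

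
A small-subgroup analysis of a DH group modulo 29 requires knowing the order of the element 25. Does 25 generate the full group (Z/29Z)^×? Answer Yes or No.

φ(29) = 29 − 1 = 28 = 2^2 · 7.
25 is a primitive root mod 29 iff 25^(φ(29)/q) ≢ 1 for every prime q | φ(29), i.e. q ∈ {2, 7}.
25^14 ≡ 1 (mod 29)  [q = 2: ≡ 1 ✗]
25^4 ≡ 24 (mod 29)  [q = 7: ≢ 1 ✓]
25^14 ≡ 1 shows ord(25) | 14, strictly less than φ(29); not a primitive root.

No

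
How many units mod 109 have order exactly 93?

0

φ(109) = 109 − 1 = 108 = 2^2 · 3^3.
(Z/109Z)^× is cyclic (|G| = 108); a cyclic group of order m has exactly φ(d) elements of each order d | m, and none otherwise.
Since 93 ∤ 108, the count is 0.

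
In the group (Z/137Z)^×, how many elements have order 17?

16

φ(137) = 137 − 1 = 136 = 2^3 · 17.
(Z/137Z)^× is cyclic (|G| = 136); a cyclic group of order m has exactly φ(d) elements of each order d | m, and none otherwise.
17 | 136, and φ(17) = 17 − 1 = 16.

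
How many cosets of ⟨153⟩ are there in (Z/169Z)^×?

2

ord(153) | φ(169) = φ(13^2) = 13·(13−1) = 156 = 2^2 · 3 · 13.
Divisors of 156: 1, 2, 3, 4, 6, 12, 13, 26, 39, 52, 78, 156.
Evaluate successive powers at the divisors of 156:
153^1 ≡ 153 (mod 169)
153^2 ≡ 87 (mod 169)
153^3 ≡ 129 (mod 169)
153^4 ≡ 133 (mod 169)
153^6 ≡ 79 (mod 169)
153^12 ≡ 157 (mod 169)
153^13 ≡ 23 (mod 169)
153^26 ≡ 22 (mod 169)
153^39 ≡ 168 (mod 169)
153^52 ≡ 146 (mod 169)
153^78 ≡ 1 (mod 169) ✓
The order of 153 is 78, so the subgroup it generates has 78 elements.
The index is φ(169) / ord(153) = 156 / 78 = 2.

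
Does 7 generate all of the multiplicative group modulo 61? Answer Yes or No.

Yes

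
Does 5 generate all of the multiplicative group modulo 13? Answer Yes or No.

No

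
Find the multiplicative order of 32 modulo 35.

12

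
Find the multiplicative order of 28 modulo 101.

Since 28 ∈ (Z/101Z)^×, its order divides φ(101) = 101 − 1 = 100 = 2^2 · 5^2.
Divisors of 100: 1, 2, 4, 5, 10, 20, 25, 50, 100.
Check 28^d mod 101 for each divisor in increasing order:
28^1 ≡ 28 (mod 101)
28^2 ≡ 77 (mod 101)
28^4 ≡ 71 (mod 101)
28^5 ≡ 69 (mod 101)
28^10 ≡ 14 (mod 101)
28^20 ≡ 95 (mod 101)
28^25 ≡ 91 (mod 101)
28^50 ≡ 100 (mod 101)
28^100 ≡ 1 (mod 101) ✓
Hence ord(28) = 100.

100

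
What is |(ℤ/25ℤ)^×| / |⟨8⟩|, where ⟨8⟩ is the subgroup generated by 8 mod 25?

1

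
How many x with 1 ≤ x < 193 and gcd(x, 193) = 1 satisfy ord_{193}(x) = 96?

32

φ(193) = 193 − 1 = 192 = 2^6 · 3.
Since (Z/193Z)^× is cyclic of order 192, the number of elements of order d is φ(d) when d | 192 and 0 otherwise.
96 = 2^5 · 3 divides 192, and φ(96) = 32.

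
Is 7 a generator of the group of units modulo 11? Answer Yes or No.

Yes

φ(11) = 11 − 1 = 10 = 2 · 5.
7 is a primitive root mod 11 iff 7^(φ(11)/q) ≢ 1 for every prime q | φ(11), i.e. q ∈ {2, 5}.
7^5 ≡ 10 (mod 11)  [q = 2: ≢ 1 ✓]
7^2 ≡ 5 (mod 11)  [q = 5: ≢ 1 ✓]
None equal 1, so ord_11(7) = 10: 7 is a primitive root.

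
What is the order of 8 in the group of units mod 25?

20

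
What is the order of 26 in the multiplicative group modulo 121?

55

The order of 26 must divide φ(121) = φ(11^2) = 11·(11−1) = 110 = 2 · 5 · 11.
Divisors of 110: 1, 2, 5, 10, 11, 22, 55, 110.
Compute 26^d (mod 121) for the divisors d until we hit 1:
26^1 ≡ 26 (mod 121)
26^2 ≡ 71 (mod 121)
26^5 ≡ 23 (mod 121)
26^10 ≡ 45 (mod 121)
26^11 ≡ 81 (mod 121)
26^22 ≡ 27 (mod 121)
26^55 ≡ 1 (mod 121) ✓
So ord_121(26) = 55.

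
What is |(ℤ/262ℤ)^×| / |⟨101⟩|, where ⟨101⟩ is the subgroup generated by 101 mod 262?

2

The order of 101 must divide φ(262) = φ(2)·φ(131) = 1·130 = 130 = 2 · 5 · 13.
Divisors of 130: 1, 2, 5, 10, 13, 26, 65, 130.
Test each divisor d:
101^1 ≡ 101 (mod 262)
101^2 ≡ 245 (mod 262)
101^5 ≡ 107 (mod 262)
101^10 ≡ 183 (mod 262)
101^13 ≡ 189 (mod 262)
101^26 ≡ 89 (mod 262)
101^65 ≡ 1 (mod 262) ✓
The order of 101 is 65, so the subgroup it generates has 65 elements.
Index = |(Z/262Z)^×| / |⟨101⟩| = 130 / 65 = 2.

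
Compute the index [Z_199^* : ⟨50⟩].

2

Since 50 ∈ (Z/199Z)^×, its order divides φ(199) = 199 − 1 = 198 = 2 · 3^2 · 11.
Divisors of 198: 1, 2, 3, 6, 9, 11, 18, 22, 33, 66, 99, 198.
Check 50^d mod 199 for each divisor in increasing order:
50^1 ≡ 50 (mod 199)
50^2 ≡ 112 (mod 199)
50^3 ≡ 28 (mod 199)
50^6 ≡ 187 (mod 199)
50^9 ≡ 62 (mod 199)
50^11 ≡ 178 (mod 199)
50^18 ≡ 63 (mod 199)
50^22 ≡ 43 (mod 199)
50^33 ≡ 92 (mod 199)
50^66 ≡ 106 (mod 199)
50^99 ≡ 1 (mod 199) ✓
The order of 50 is 99, so the subgroup it generates has 99 elements.
[(Z/199Z)^× : ⟨50⟩] = 198/99 = 2.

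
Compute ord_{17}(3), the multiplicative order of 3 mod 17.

16

ord(3) | φ(17) = 17 − 1 = 16 = 2^4.
Divisors of 16: 1, 2, 4, 8, 16.
Compute 3^d (mod 17) for the divisors d until we hit 1:
3^1 ≡ 3
3^2 ≡ 9
3^4 ≡ 13
3^8 ≡ 16
3^16 ≡ 1
Hence ord(3) = 16.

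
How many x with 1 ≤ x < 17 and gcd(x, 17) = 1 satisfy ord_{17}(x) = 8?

φ(17) = 17 − 1 = 16 = 2^4.
(Z/17Z)^× is cyclic (|G| = 16); a cyclic group of order m has exactly φ(d) elements of each order d | m, and none otherwise.
8 = 2^3 divides 16, and φ(8) = 4.

4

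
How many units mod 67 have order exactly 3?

2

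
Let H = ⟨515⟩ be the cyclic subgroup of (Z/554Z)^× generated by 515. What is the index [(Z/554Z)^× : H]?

Since 515 ∈ (Z/554Z)^×, its order divides φ(554) = φ(2)·φ(277) = 1·276 = 276 = 2^2 · 3 · 23.
Divisors of 276: 1, 2, 3, 4, 6, 12, 23, 46, 69, 92, 138, 276.
Compute 515^d (mod 554) for the divisors d until we hit 1:
515^1 ≡ 515
515^2 ≡ 413
515^3 ≡ 513
515^4 ≡ 491
515^6 ≡ 19
515^12 ≡ 361
515^23 ≡ 437
515^46 ≡ 393
515^69 ≡ 1
The order of 515 is 69, so the subgroup it generates has 69 elements.
Index = |(Z/554Z)^×| / |⟨515⟩| = 276 / 69 = 4.

4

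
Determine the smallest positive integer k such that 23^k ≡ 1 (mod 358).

178

ord(23) | φ(358) = φ(2)·φ(179) = 1·178 = 178 = 2 · 89.
Divisors of 178: 1, 2, 89, 178.
Check 23^d mod 358 for each divisor in increasing order:
23^1 ≡ 23
23^2 ≡ 171
23^89 ≡ 357
23^178 ≡ 1
Hence ord(23) = 178.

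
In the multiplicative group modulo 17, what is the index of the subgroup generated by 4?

ord(4) | φ(17) = 17 − 1 = 16 = 2^4.
Divisors of 16: 1, 2, 4, 8, 16.
Compute 4^d (mod 17) for the divisors d until we hit 1:
4^1 ≡ 4 (mod 17)
4^2 ≡ 16 (mod 17)
4^4 ≡ 1 (mod 17) ✓
So ord_17(4) = 4, hence |⟨4⟩| = 4.
Index = |(Z/17Z)^×| / |⟨4⟩| = 16 / 4 = 4.

4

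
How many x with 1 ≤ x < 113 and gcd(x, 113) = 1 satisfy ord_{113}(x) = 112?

48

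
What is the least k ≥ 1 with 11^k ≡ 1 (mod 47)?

46

By Lagrange's theorem, ord_47(11) divides φ(47) = 47 − 1 = 46 = 2 · 23.
Divisors of 46: 1, 2, 23, 46.
Test each divisor d:
11^1 ≡ 11 (mod 47)
11^2 ≡ 27 (mod 47)
11^23 ≡ 46 (mod 47)
11^46 ≡ 1 (mod 47) ✓
The smallest such exponent is 46, so the order of 11 is 46.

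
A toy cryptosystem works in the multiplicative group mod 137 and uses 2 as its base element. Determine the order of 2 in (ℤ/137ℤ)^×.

68

The order of 2 must divide φ(137) = 137 − 1 = 136 = 2^3 · 17.
Divisors of 136: 1, 2, 4, 8, 17, 34, 68, 136.
Test each divisor d:
2^1 ≡ 2
2^2 ≡ 4
2^4 ≡ 16
2^8 ≡ 119
2^17 ≡ 100
2^34 ≡ 136
2^68 ≡ 1
Hence ord(2) = 68.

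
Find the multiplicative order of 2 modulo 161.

33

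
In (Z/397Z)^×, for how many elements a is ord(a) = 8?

0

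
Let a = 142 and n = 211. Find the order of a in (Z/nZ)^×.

ord(142) | φ(211) = 211 − 1 = 210 = 2 · 3 · 5 · 7.
Divisors of 210: 1, 2, 3, 5, 6, 7, 10, 14, 15, 21, 30, 35, 42, 70, 105, 210.
Evaluate successive powers at the divisors of 210:
142^1 ≡ 142
142^2 ≡ 119
142^3 ≡ 18
142^5 ≡ 32
142^6 ≡ 113
142^7 ≡ 10
142^10 ≡ 180
142^14 ≡ 100
142^15 ≡ 63
142^21 ≡ 156
142^30 ≡ 171
142^35 ≡ 197
142^42 ≡ 71
142^70 ≡ 196
142^105 ≡ 210
142^210 ≡ 1
Hence ord(142) = 210.

210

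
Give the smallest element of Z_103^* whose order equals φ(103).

φ(103) = 103 − 1 = 102 = 2 · 3 · 17.
g is a primitive root iff g^(102/q) ≢ 1 (mod 103) for each prime q ∈ {2, 3, 17}.
g = 2: 2^51 ≡ 1 — hits 1, so not a primitive root.
g = 3: 3^51 ≡ 102; 3^34 ≡ 1 — hits 1, so not a primitive root.
g = 4: 4^51 ≡ 1 — hits 1, so not a primitive root.
g = 5: 5^51 ≡ 102; 5^34 ≡ 56; 5^6 ≡ 72 — none is 1, so 5 is a primitive root.
Hence the least primitive root of 103 is 5.

5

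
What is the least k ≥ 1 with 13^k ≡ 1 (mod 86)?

21

Since 13 ∈ (Z/86Z)^×, its order divides φ(86) = φ(2)·φ(43) = 1·42 = 42 = 2 · 3 · 7.
Divisors of 42: 1, 2, 3, 6, 7, 14, 21, 42.
Check 13^d mod 86 for each divisor in increasing order:
13^1 ≡ 13
13^2 ≡ 83
13^3 ≡ 47
13^6 ≡ 59
13^7 ≡ 79
13^14 ≡ 49
13^21 ≡ 1
Therefore the multiplicative order of 13 modulo 86 is 21.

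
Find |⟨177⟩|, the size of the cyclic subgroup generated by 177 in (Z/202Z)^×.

50

ord(177) | φ(202) = φ(2)·φ(101) = 1·100 = 100 = 2^2 · 5^2.
Divisors of 100: 1, 2, 4, 5, 10, 20, 25, 50, 100.
Check 177^d mod 202 for each divisor in increasing order:
177^1 ≡ 177 (mod 202)
177^2 ≡ 19 (mod 202)
177^4 ≡ 159 (mod 202)
177^5 ≡ 65 (mod 202)
177^10 ≡ 185 (mod 202)
177^20 ≡ 87 (mod 202)
177^25 ≡ 201 (mod 202)
177^50 ≡ 1 (mod 202) ✓
Therefore the multiplicative order of 177 modulo 202 is 50.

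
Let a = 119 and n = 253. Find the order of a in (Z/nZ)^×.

ord(119) | φ(253) = φ(11·23) = (11−1)·(23−1) = 10·22 = 220 = 2^2 · 5 · 11.
Divisors of 220: 1, 2, 4, 5, 10, 11, 20, 22, 44, 55, 110, 220.
Check 119^d mod 253 for each divisor in increasing order:
119^1 ≡ 119 (mod 253)
119^2 ≡ 246 (mod 253)
119^4 ≡ 49 (mod 253)
119^5 ≡ 12 (mod 253)
119^10 ≡ 144 (mod 253)
119^11 ≡ 185 (mod 253)
119^20 ≡ 243 (mod 253)
119^22 ≡ 70 (mod 253)
119^44 ≡ 93 (mod 253)
119^55 ≡ 1 (mod 253) ✓
Hence ord(119) = 55.

55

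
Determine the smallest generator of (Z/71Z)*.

φ(71) = 71 − 1 = 70 = 2 · 5 · 7.
Test candidates g = 2, 3, … against the prime factors q ∈ {2, 5, 7} of φ(71): g is a generator iff g^(70/q) ≢ 1 for every such q.
g = 2: 2^35 ≡ 1 — hits 1, so not a primitive root.
g = 3: 3^35 ≡ 1 — hits 1, so not a primitive root.
g = 4: 4^35 ≡ 1 — hits 1, so not a primitive root.
g = 5: 5^35 ≡ 1 — hits 1, so not a primitive root.
g = 6: 6^35 ≡ 1 — hits 1, so not a primitive root.
g = 7: 7^35 ≡ 70; 7^14 ≡ 54; 7^10 ≡ 45 — none is 1, so 7 is a primitive root.
The smallest primitive root modulo 71 is 7.

7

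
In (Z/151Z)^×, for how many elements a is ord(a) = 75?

40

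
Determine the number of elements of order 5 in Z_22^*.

4

φ(22) = φ(2)·φ(11) = 1·10 = 10 = 2 · 5.
In a cyclic group of order 10, there are φ(d) elements of order d for each divisor d of 10, and zero for non-divisors.
5 | 10, and φ(5) = 5 − 1 = 4.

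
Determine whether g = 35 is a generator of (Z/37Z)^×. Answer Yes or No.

Yes

φ(37) = 37 − 1 = 36 = 2^2 · 3^2.
35 is a primitive root mod 37 iff 35^(φ(37)/q) ≢ 1 for every prime q | φ(37), i.e. q ∈ {2, 3}.
35^18 ≡ 36 (mod 37)  [q = 2: ≢ 1 ✓]
35^12 ≡ 26 (mod 37)  [q = 3: ≢ 1 ✓]
All checks pass, so 35 has order 36 and is a primitive root modulo 37.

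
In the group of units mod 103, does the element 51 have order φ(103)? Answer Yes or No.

φ(103) = 103 − 1 = 102 = 2 · 3 · 17.
51 is a primitive root mod 103 iff 51^(φ(103)/q) ≢ 1 for every prime q | φ(103), i.e. q ∈ {2, 3, 17}.
51^51 ≡ 102 (mod 103)  [q = 2: ≢ 1 ✓]
51^34 ≡ 56 (mod 103)  [q = 3: ≢ 1 ✓]
51^6 ≡ 66 (mod 103)  [q = 17: ≢ 1 ✓]
All checks pass, so 51 has order 102 and is a primitive root modulo 103.

Yes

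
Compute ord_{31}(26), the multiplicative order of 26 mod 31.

By Lagrange's theorem, ord_31(26) divides φ(31) = 31 − 1 = 30 = 2 · 3 · 5.
Divisors of 30: 1, 2, 3, 5, 6, 10, 15, 30.
Compute 26^d (mod 31) for the divisors d until we hit 1:
26^1 ≡ 26
26^2 ≡ 25
26^3 ≡ 30
26^5 ≡ 6
26^6 ≡ 1
Hence ord(26) = 6.

6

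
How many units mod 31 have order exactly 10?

4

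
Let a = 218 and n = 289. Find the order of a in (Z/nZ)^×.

272

The order of 218 must divide φ(289) = φ(17^2) = 17·(17−1) = 272 = 2^4 · 17.
Divisors of 272: 1, 2, 4, 8, 16, 17, 34, 68, 136, 272.
Evaluate successive powers at the divisors of 272:
218^1 ≡ 218 (mod 289)
218^2 ≡ 128 (mod 289)
218^4 ≡ 200 (mod 289)
218^8 ≡ 118 (mod 289)
218^16 ≡ 52 (mod 289)
218^17 ≡ 65 (mod 289)
218^34 ≡ 179 (mod 289)
218^68 ≡ 251 (mod 289)
218^136 ≡ 288 (mod 289)
218^272 ≡ 1 (mod 289) ✓
Therefore the multiplicative order of 218 modulo 289 is 272.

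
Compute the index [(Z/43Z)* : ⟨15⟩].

Since 15 ∈ (Z/43Z)^×, its order divides φ(43) = 43 − 1 = 42 = 2 · 3 · 7.
Divisors of 42: 1, 2, 3, 6, 7, 14, 21, 42.
Compute 15^d (mod 43) for the divisors d until we hit 1:
15^1 ≡ 15 (mod 43)
15^2 ≡ 10 (mod 43)
15^3 ≡ 21 (mod 43)
15^6 ≡ 11 (mod 43)
15^7 ≡ 36 (mod 43)
15^14 ≡ 6 (mod 43)
15^21 ≡ 1 (mod 43) ✓
The order of 15 is 21, so the subgroup it generates has 21 elements.
The index is φ(43) / ord(15) = 42 / 21 = 2.

2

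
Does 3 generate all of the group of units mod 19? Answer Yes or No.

Yes

φ(19) = 19 − 1 = 18 = 2 · 3^2.
Test 3^(18/q) mod 19 for each prime factor q of 18:
3^9 ≡ 18 (mod 19)  [q = 2: ≢ 1 ✓]
3^6 ≡ 7 (mod 19)  [q = 3: ≢ 1 ✓]
All checks pass, so 3 has order 18 and is a primitive root modulo 19.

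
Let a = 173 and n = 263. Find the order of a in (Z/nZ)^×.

The order of 173 must divide φ(263) = 263 − 1 = 262 = 2 · 131.
Divisors of 262: 1, 2, 131, 262.
Evaluate successive powers at the divisors of 262:
173^1 ≡ 173 (mod 263)
173^2 ≡ 210 (mod 263)
173^131 ≡ 1 (mod 263) ✓
Hence ord(173) = 131.

131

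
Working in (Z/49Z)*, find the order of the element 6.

14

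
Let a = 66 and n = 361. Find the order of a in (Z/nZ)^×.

171

The order of 66 must divide φ(361) = φ(19^2) = 19·(19−1) = 342 = 2 · 3^2 · 19.
Divisors of 342: 1, 2, 3, 6, 9, 18, 19, 38, 57, 114, 171, 342.
Compute 66^d (mod 361) for the divisors d until we hit 1:
66^1 ≡ 66 (mod 361)
66^2 ≡ 24 (mod 361)
66^3 ≡ 140 (mod 361)
66^6 ≡ 106 (mod 361)
66^9 ≡ 39 (mod 361)
66^18 ≡ 77 (mod 361)
66^19 ≡ 28 (mod 361)
66^38 ≡ 62 (mod 361)
66^57 ≡ 292 (mod 361)
66^114 ≡ 68 (mod 361)
66^171 ≡ 1 (mod 361) ✓
The smallest such exponent is 171, so the order of 66 is 171.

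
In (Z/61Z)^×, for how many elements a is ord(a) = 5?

4

φ(61) = 61 − 1 = 60 = 2^2 · 3 · 5.
(Z/61Z)^× is cyclic (|G| = 60); a cyclic group of order m has exactly φ(d) elements of each order d | m, and none otherwise.
5 | 60, and φ(5) = 5 − 1 = 4.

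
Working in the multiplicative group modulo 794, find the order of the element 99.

The order of 99 must divide φ(794) = φ(2)·φ(397) = 1·396 = 396 = 2^2 · 3^2 · 11.
Divisors of 396: 1, 2, 3, 4, 6, 9, 11, 12, 18, 22, 33, 36, 44, 66, 99, 132, 198, 396.
Evaluate successive powers at the divisors of 396:
99^1 ≡ 99
99^2 ≡ 273
99^3 ≡ 31
99^4 ≡ 687
99^6 ≡ 167
99^9 ≡ 413
99^11 ≡ 1
Therefore the multiplicative order of 99 modulo 794 is 11.

11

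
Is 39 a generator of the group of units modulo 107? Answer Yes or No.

No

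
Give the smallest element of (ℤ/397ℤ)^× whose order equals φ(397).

5

φ(397) = 397 − 1 = 396 = 2^2 · 3^2 · 11.
Test candidates g = 2, 3, … against the prime factors q ∈ {2, 3, 11} of φ(397): g is a generator iff g^(396/q) ≢ 1 for every such q.
g = 2: 2^198 ≡ 396; 2^132 ≡ 1 — hits 1, so not a primitive root.
g = 3: 3^198 ≡ 1 — hits 1, so not a primitive root.
g = 4: 4^198 ≡ 1 — hits 1, so not a primitive root.
g = 5: 5^198 ≡ 396; 5^132 ≡ 362; 5^36 ≡ 290 — none is 1, so 5 is a primitive root.
So 5 is the smallest generator of (Z/397Z)^×.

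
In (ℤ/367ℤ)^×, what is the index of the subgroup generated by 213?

2

ord(213) | φ(367) = 367 − 1 = 366 = 2 · 3 · 61.
Divisors of 366: 1, 2, 3, 6, 61, 122, 183, 366.
Test each divisor d:
213^1 ≡ 213
213^2 ≡ 228
213^3 ≡ 120
213^6 ≡ 87
213^61 ≡ 283
213^122 ≡ 83
213^183 ≡ 1
Thus |⟨213⟩| = ord(213) = 183.
The index is φ(367) / ord(213) = 366 / 183 = 2.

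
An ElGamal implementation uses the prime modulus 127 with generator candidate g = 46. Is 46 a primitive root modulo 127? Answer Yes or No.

Yes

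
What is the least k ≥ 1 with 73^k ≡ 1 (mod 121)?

110

Since 73 ∈ (Z/121Z)^×, its order divides φ(121) = φ(11^2) = 11·(11−1) = 110 = 2 · 5 · 11.
Divisors of 110: 1, 2, 5, 10, 11, 22, 55, 110.
Check 73^d mod 121 for each divisor in increasing order:
73^1 ≡ 73
73^2 ≡ 5
73^5 ≡ 10
73^10 ≡ 100
73^11 ≡ 40
73^22 ≡ 27
73^55 ≡ 120
73^110 ≡ 1
Hence ord(73) = 110.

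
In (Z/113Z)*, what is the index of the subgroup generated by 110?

ord(110) | φ(113) = 113 − 1 = 112 = 2^4 · 7.
Divisors of 112: 1, 2, 4, 7, 8, 14, 16, 28, 56, 112.
Evaluate successive powers at the divisors of 112:
110^1 ≡ 110 (mod 113)
110^2 ≡ 9 (mod 113)
110^4 ≡ 81 (mod 113)
110^7 ≡ 73 (mod 113)
110^8 ≡ 7 (mod 113)
110^14 ≡ 18 (mod 113)
110^16 ≡ 49 (mod 113)
110^28 ≡ 98 (mod 113)
110^56 ≡ 112 (mod 113)
110^112 ≡ 1 (mod 113) ✓
The order of 110 is 112, so the subgroup it generates has 112 elements.
[(Z/113Z)^× : ⟨110⟩] = 112/112 = 1.

1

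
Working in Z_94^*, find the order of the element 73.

Since 73 ∈ (Z/94Z)^×, its order divides φ(94) = φ(2)·φ(47) = 1·46 = 46 = 2 · 23.
Divisors of 46: 1, 2, 23, 46.
Check 73^d mod 94 for each divisor in increasing order:
73^1 ≡ 73
73^2 ≡ 65
73^23 ≡ 93
73^46 ≡ 1
The smallest such exponent is 46, so the order of 73 is 46.

46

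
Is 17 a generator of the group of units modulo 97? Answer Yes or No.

Yes

φ(97) = 97 − 1 = 96 = 2^5 · 3.
Test 17^(96/q) mod 97 for each prime factor q of 96:
17^48 ≡ 96 (mod 97)  [q = 2: ≢ 1 ✓]
17^32 ≡ 61 (mod 97)  [q = 3: ≢ 1 ✓]
Every test exponent gives a nontrivial residue, hence 17 generates the full group.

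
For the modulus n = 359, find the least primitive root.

φ(359) = 359 − 1 = 358 = 2 · 179.
g is a primitive root iff g^(358/q) ≢ 1 (mod 359) for each prime q ∈ {2, 179}.
g = 2: 2^179 ≡ 1 — hits 1, so not a primitive root.
g = 3: 3^179 ≡ 1 — hits 1, so not a primitive root.
g = 4: 4^179 ≡ 1 — hits 1, so not a primitive root.
g = 5: 5^179 ≡ 1 — hits 1, so not a primitive root.
g = 6: 6^179 ≡ 1 — hits 1, so not a primitive root.
g = 7: 7^179 ≡ 358; 7^2 ≡ 49 — none is 1, so 7 is a primitive root.
Hence the least primitive root of 359 is 7.

7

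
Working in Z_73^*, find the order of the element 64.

3

Since 64 ∈ (Z/73Z)^×, its order divides φ(73) = 73 − 1 = 72 = 2^3 · 3^2.
Divisors of 72: 1, 2, 3, 4, 6, 8, 9, 12, 18, 24, 36, 72.
Compute 64^d (mod 73) for the divisors d until we hit 1:
64^1 ≡ 64
64^2 ≡ 8
64^3 ≡ 1
So ord_73(64) = 3.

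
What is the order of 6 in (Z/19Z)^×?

9

The order of 6 must divide φ(19) = 19 − 1 = 18 = 2 · 3^2.
Divisors of 18: 1, 2, 3, 6, 9, 18.
Compute 6^d (mod 19) for the divisors d until we hit 1:
6^1 ≡ 6 (mod 19)
6^2 ≡ 17 (mod 19)
6^3 ≡ 7 (mod 19)
6^6 ≡ 11 (mod 19)
6^9 ≡ 1 (mod 19) ✓
So ord_19(6) = 9.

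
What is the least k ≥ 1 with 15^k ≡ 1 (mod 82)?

The order of 15 must divide φ(82) = φ(2)·φ(41) = 1·40 = 40 = 2^3 · 5.
Divisors of 40: 1, 2, 4, 5, 8, 10, 20, 40.
Test each divisor d:
15^1 ≡ 15 (mod 82)
15^2 ≡ 61 (mod 82)
15^4 ≡ 31 (mod 82)
15^5 ≡ 55 (mod 82)
15^8 ≡ 59 (mod 82)
15^10 ≡ 73 (mod 82)
15^20 ≡ 81 (mod 82)
15^40 ≡ 1 (mod 82) ✓
Therefore the multiplicative order of 15 modulo 82 is 40.

40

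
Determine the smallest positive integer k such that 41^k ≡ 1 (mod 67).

By Lagrange's theorem, ord_67(41) divides φ(67) = 67 − 1 = 66 = 2 · 3 · 11.
Divisors of 66: 1, 2, 3, 6, 11, 22, 33, 66.
Compute 41^d (mod 67) for the divisors d until we hit 1:
41^1 ≡ 41 (mod 67)
41^2 ≡ 6 (mod 67)
41^3 ≡ 45 (mod 67)
41^6 ≡ 15 (mod 67)
41^11 ≡ 30 (mod 67)
41^22 ≡ 29 (mod 67)
41^33 ≡ 66 (mod 67)
41^66 ≡ 1 (mod 67) ✓
The smallest such exponent is 66, so the order of 41 is 66.

66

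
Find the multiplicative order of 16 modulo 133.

9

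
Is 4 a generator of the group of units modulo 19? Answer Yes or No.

No

φ(19) = 19 − 1 = 18 = 2 · 3^2.
4 is a primitive root mod 19 iff 4^(φ(19)/q) ≢ 1 for every prime q | φ(19), i.e. q ∈ {2, 3}.
4^9 ≡ 1 (mod 19)  [q = 2: ≡ 1 ✗]
4^6 ≡ 11 (mod 19)  [q = 3: ≢ 1 ✓]
Since 4^9 ≡ 1, the order of 4 divides 9 < 18, so 4 is not a primitive root.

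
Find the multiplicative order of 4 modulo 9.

3

ord(4) | φ(9) = φ(3^2) = 3·(3−1) = 6 = 2 · 3.
Divisors of 6: 1, 2, 3, 6.
Evaluate successive powers at the divisors of 6:
4^1 ≡ 4 (mod 9)
4^2 ≡ 7 (mod 9)
4^3 ≡ 1 (mod 9) ✓
So ord_9(4) = 3.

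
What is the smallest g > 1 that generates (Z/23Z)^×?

5

φ(23) = 23 − 1 = 22 = 2 · 11.
g is a primitive root iff g^(22/q) ≢ 1 (mod 23) for each prime q ∈ {2, 11}.
g = 2: 2^11 ≡ 1 — hits 1, so not a primitive root.
g = 3: 3^11 ≡ 1 — hits 1, so not a primitive root.
g = 4: 4^11 ≡ 1 — hits 1, so not a primitive root.
g = 5: 5^11 ≡ 22; 5^2 ≡ 2 — none is 1, so 5 is a primitive root.
Hence the least primitive root of 23 is 5.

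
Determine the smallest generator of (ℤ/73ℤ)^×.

5

φ(73) = 73 − 1 = 72 = 2^3 · 3^2.
Test candidates g = 2, 3, … against the prime factors q ∈ {2, 3} of φ(73): g is a generator iff g^(72/q) ≢ 1 for every such q.
g = 2: 2^36 ≡ 1 — hits 1, so not a primitive root.
g = 3: 3^36 ≡ 1 — hits 1, so not a primitive root.
g = 4: 4^36 ≡ 1 — hits 1, so not a primitive root.
g = 5: 5^36 ≡ 72; 5^24 ≡ 8 — none is 1, so 5 is a primitive root.
The smallest primitive root modulo 73 is 5.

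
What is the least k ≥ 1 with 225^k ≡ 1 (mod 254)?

Since 225 ∈ (Z/254Z)^×, its order divides φ(254) = φ(2)·φ(127) = 1·126 = 126 = 2 · 3^2 · 7.
Divisors of 126: 1, 2, 3, 6, 7, 9, 14, 18, 21, 42, 63, 126.
Test each divisor d:
225^1 ≡ 225
225^2 ≡ 79
225^3 ≡ 249
225^6 ≡ 25
225^7 ≡ 37
225^9 ≡ 129
225^14 ≡ 99
225^18 ≡ 131
225^21 ≡ 107
225^42 ≡ 19
225^63 ≡ 1
So ord_254(225) = 63.

63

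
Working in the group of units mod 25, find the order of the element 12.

20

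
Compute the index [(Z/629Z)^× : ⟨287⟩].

By Lagrange's theorem, ord_629(287) divides φ(629) = φ(17·37) = (17−1)·(37−1) = 16·36 = 576 = 2^6 · 3^2.
Divisors of 576: 1, 2, 3, 4, 6, 8, 9, 12, 16, 18, 24, 32, 36, 48, 64, 72, 96, 144, 192, 288, 576.
Check 287^d mod 629 for each divisor in increasing order:
287^1 ≡ 287 (mod 629)
287^2 ≡ 599 (mod 629)
287^3 ≡ 196 (mod 629)
287^4 ≡ 271 (mod 629)
287^6 ≡ 47 (mod 629)
287^8 ≡ 477 (mod 629)
287^9 ≡ 406 (mod 629)
287^12 ≡ 322 (mod 629)
287^16 ≡ 460 (mod 629)
287^18 ≡ 38 (mod 629)
287^24 ≡ 528 (mod 629)
287^32 ≡ 256 (mod 629)
287^36 ≡ 186 (mod 629)
287^48 ≡ 137 (mod 629)
287^64 ≡ 120 (mod 629)
287^72 ≡ 1 (mod 629) ✓
The order of 287 is 72, so the subgroup it generates has 72 elements.
[(Z/629Z)^× : ⟨287⟩] = 576/72 = 8.

8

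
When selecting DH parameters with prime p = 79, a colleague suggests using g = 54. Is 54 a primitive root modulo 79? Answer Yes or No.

Yes

φ(79) = 79 − 1 = 78 = 2 · 3 · 13.
54 is a primitive root mod 79 iff 54^(φ(79)/q) ≢ 1 for every prime q | φ(79), i.e. q ∈ {2, 3, 13}.
54^39 ≡ 78 (mod 79)  [q = 2: ≢ 1 ✓]
54^26 ≡ 23 (mod 79)  [q = 3: ≢ 1 ✓]
54^6 ≡ 52 (mod 79)  [q = 13: ≢ 1 ✓]
All checks pass, so 54 has order 78 and is a primitive root modulo 79.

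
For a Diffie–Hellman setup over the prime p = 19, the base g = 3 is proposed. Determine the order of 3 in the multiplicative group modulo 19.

The order of 3 must divide φ(19) = 19 − 1 = 18 = 2 · 3^2.
Divisors of 18: 1, 2, 3, 6, 9, 18.
Evaluate successive powers at the divisors of 18:
3^1 ≡ 3 (mod 19)
3^2 ≡ 9 (mod 19)
3^3 ≡ 8 (mod 19)
3^6 ≡ 7 (mod 19)
3^9 ≡ 18 (mod 19)
3^18 ≡ 1 (mod 19) ✓
So ord_19(3) = 18.

18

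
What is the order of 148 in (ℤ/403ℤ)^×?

60

Since 148 ∈ (Z/403Z)^×, its order divides φ(403) = φ(13·31) = (13−1)·(31−1) = 12·30 = 360 = 2^3 · 3^2 · 5.
Divisors of 360: 1, 2, 3, 4, 5, 6, 8, 9, 10, 12, 15, 18, 20, 24, 30, 36, 40, 45, 60, 72, 90, 120, 180, 360.
Compute 148^d (mod 403) for the divisors d until we hit 1:
148^1 ≡ 148
148^2 ≡ 142
148^3 ≡ 60
148^4 ≡ 14
148^5 ≡ 57
148^6 ≡ 376
148^8 ≡ 196
148^9 ≡ 395
148^10 ≡ 25
148^12 ≡ 326
148^15 ≡ 216
148^18 ≡ 64
148^20 ≡ 222
148^24 ≡ 287
148^30 ≡ 311
148^36 ≡ 66
148^40 ≡ 118
148^45 ≡ 278
148^60 ≡ 1
So ord_403(148) = 60.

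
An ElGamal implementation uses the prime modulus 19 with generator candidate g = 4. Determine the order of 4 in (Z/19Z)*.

9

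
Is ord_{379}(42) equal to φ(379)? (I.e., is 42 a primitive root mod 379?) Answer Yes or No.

φ(379) = 379 − 1 = 378 = 2 · 3^3 · 7.
It suffices to check that the order of 42 is not a proper divisor of 378: compute 42^(378/q) for q ∈ {2, 3, 7}.
42^189 ≡ 378 (mod 379)  [q = 2: ≢ 1 ✓]
42^126 ≡ 51 (mod 379)  [q = 3: ≢ 1 ✓]
42^54 ≡ 94 (mod 379)  [q = 7: ≢ 1 ✓]
None equal 1, so ord_379(42) = 378: 42 is a primitive root.

Yes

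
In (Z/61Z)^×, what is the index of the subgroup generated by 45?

2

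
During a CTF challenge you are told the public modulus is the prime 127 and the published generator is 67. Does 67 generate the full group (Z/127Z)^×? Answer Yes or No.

Yes

φ(127) = 127 − 1 = 126 = 2 · 3^2 · 7.
It suffices to check that the order of 67 is not a proper divisor of 126: compute 67^(126/q) for q ∈ {2, 3, 7}.
67^63 ≡ 126 (mod 127)  [q = 2: ≢ 1 ✓]
67^42 ≡ 107 (mod 127)  [q = 3: ≢ 1 ✓]
67^18 ≡ 4 (mod 127)  [q = 7: ≢ 1 ✓]
None equal 1, so ord_127(67) = 126: 67 is a primitive root.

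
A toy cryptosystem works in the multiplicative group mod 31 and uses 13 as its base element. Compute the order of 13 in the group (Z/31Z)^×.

The order of 13 must divide φ(31) = 31 − 1 = 30 = 2 · 3 · 5.
Divisors of 30: 1, 2, 3, 5, 6, 10, 15, 30.
Check 13^d mod 31 for each divisor in increasing order:
13^1 ≡ 13
13^2 ≡ 14
13^3 ≡ 27
13^5 ≡ 6
13^6 ≡ 16
13^10 ≡ 5
13^15 ≡ 30
13^30 ≡ 1
The smallest such exponent is 30, so the order of 13 is 30.

30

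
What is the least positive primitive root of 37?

φ(37) = 37 − 1 = 36 = 2^2 · 3^2.
Test candidates g = 2, 3, … against the prime factors q ∈ {2, 3} of φ(37): g is a generator iff g^(36/q) ≢ 1 for every such q.
g = 2: 2^18 ≡ 36; 2^12 ≡ 26 — none is 1, so 2 is a primitive root.
Hence the least primitive root of 37 is 2.

2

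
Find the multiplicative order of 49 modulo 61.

The order of 49 must divide φ(61) = 61 − 1 = 60 = 2^2 · 3 · 5.
Divisors of 60: 1, 2, 3, 4, 5, 6, 10, 12, 15, 20, 30, 60.
Test each divisor d:
49^1 ≡ 49 (mod 61)
49^2 ≡ 22 (mod 61)
49^3 ≡ 41 (mod 61)
49^4 ≡ 57 (mod 61)
49^5 ≡ 48 (mod 61)
49^6 ≡ 34 (mod 61)
49^10 ≡ 47 (mod 61)
49^12 ≡ 58 (mod 61)
49^15 ≡ 60 (mod 61)
49^20 ≡ 13 (mod 61)
49^30 ≡ 1 (mod 61) ✓
The smallest such exponent is 30, so the order of 49 is 30.

30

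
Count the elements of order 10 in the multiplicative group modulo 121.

φ(121) = φ(11^2) = 11·(11−1) = 110 = 2 · 5 · 11.
Since (Z/121Z)^× is cyclic of order 110, the number of elements of order d is φ(d) when d | 110 and 0 otherwise.
10 = 2 · 5 divides 110, and φ(10) = 4.

4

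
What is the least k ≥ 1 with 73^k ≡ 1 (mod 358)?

Since 73 ∈ (Z/358Z)^×, its order divides φ(358) = φ(2)·φ(179) = 1·178 = 178 = 2 · 89.
Divisors of 178: 1, 2, 89, 178.
Test each divisor d:
73^1 ≡ 73 (mod 358)
73^2 ≡ 317 (mod 358)
73^89 ≡ 357 (mod 358)
73^178 ≡ 1 (mod 358) ✓
Hence ord(73) = 178.

178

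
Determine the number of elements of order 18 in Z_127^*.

6

φ(127) = 127 − 1 = 126 = 2 · 3^2 · 7.
(Z/127Z)^× is cyclic (|G| = 126); a cyclic group of order m has exactly φ(d) elements of each order d | m, and none otherwise.
18 = 2 · 3^2 divides 126, and φ(18) = 6.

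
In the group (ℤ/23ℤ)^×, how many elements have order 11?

10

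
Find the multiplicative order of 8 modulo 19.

6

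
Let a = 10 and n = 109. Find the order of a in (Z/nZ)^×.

108

ord(10) | φ(109) = 109 − 1 = 108 = 2^2 · 3^3.
Divisors of 108: 1, 2, 3, 4, 6, 9, 12, 18, 27, 36, 54, 108.
Test each divisor d:
10^1 ≡ 10
10^2 ≡ 100
10^3 ≡ 19
10^4 ≡ 81
10^6 ≡ 34
10^9 ≡ 101
10^12 ≡ 66
10^18 ≡ 64
10^27 ≡ 33
10^36 ≡ 63
10^54 ≡ 108
10^108 ≡ 1
Hence ord(10) = 108.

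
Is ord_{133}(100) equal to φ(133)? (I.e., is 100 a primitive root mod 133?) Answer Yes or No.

No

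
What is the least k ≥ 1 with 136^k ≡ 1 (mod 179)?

178

The order of 136 must divide φ(179) = 179 − 1 = 178 = 2 · 89.
Divisors of 178: 1, 2, 89, 178.
Evaluate successive powers at the divisors of 178:
136^1 ≡ 136
136^2 ≡ 59
136^89 ≡ 178
136^178 ≡ 1
So ord_179(136) = 178.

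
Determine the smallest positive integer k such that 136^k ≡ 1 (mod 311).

The order of 136 must divide φ(311) = 311 − 1 = 310 = 2 · 5 · 31.
Divisors of 310: 1, 2, 5, 10, 31, 62, 155, 310.
Check 136^d mod 311 for each divisor in increasing order:
136^1 ≡ 136 (mod 311)
136^2 ≡ 147 (mod 311)
136^5 ≡ 185 (mod 311)
136^10 ≡ 15 (mod 311)
136^31 ≡ 275 (mod 311)
136^62 ≡ 52 (mod 311)
136^155 ≡ 310 (mod 311)
136^310 ≡ 1 (mod 311) ✓
So ord_311(136) = 310.

310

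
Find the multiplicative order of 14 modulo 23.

22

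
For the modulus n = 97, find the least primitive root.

5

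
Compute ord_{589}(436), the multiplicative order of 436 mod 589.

10

Since 436 ∈ (Z/589Z)^×, its order divides φ(589) = φ(19·31) = (19−1)·(31−1) = 18·30 = 540 = 2^2 · 3^3 · 5.
Divisors of 540: 1, 2, 3, 4, 5, 6, 9, 10, 12, 15, 18, 20, 27, 30, 36, 45, 54, 60, 90, 108, 135, 180, 270, 540.
Test each divisor d:
436^1 ≡ 436 (mod 589)
436^2 ≡ 438 (mod 589)
436^3 ≡ 132 (mod 589)
436^4 ≡ 419 (mod 589)
436^5 ≡ 94 (mod 589)
436^6 ≡ 343 (mod 589)
436^9 ≡ 512 (mod 589)
436^10 ≡ 1 (mod 589) ✓
The smallest such exponent is 10, so the order of 436 is 10.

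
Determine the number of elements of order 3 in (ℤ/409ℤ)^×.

φ(409) = 409 − 1 = 408 = 2^3 · 3 · 17.
Since (Z/409Z)^× is cyclic of order 408, the number of elements of order d is φ(d) when d | 408 and 0 otherwise.
3 | 408, and φ(3) = 3 − 1 = 2.

2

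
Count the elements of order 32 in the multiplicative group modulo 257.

16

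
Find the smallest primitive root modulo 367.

6

φ(367) = 367 − 1 = 366 = 2 · 3 · 61.
g is a primitive root iff g^(366/q) ≢ 1 (mod 367) for each prime q ∈ {2, 3, 61}.
g = 2: 2^183 ≡ 1 — hits 1, so not a primitive root.
g = 3: 3^183 ≡ 366; 3^122 ≡ 1 — hits 1, so not a primitive root.
g = 4: 4^183 ≡ 1 — hits 1, so not a primitive root.
g = 5: 5^183 ≡ 366; 5^122 ≡ 1 — hits 1, so not a primitive root.
g = 6: 6^183 ≡ 366; 6^122 ≡ 283; 6^6 ≡ 47 — none is 1, so 6 is a primitive root.
So 6 is the smallest generator of (Z/367Z)^×.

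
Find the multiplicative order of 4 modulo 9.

By Lagrange's theorem, ord_9(4) divides φ(9) = φ(3^2) = 3·(3−1) = 6 = 2 · 3.
Divisors of 6: 1, 2, 3, 6.
Evaluate successive powers at the divisors of 6:
4^1 ≡ 4 (mod 9)
4^2 ≡ 7 (mod 9)
4^3 ≡ 1 (mod 9) ✓
Therefore the multiplicative order of 4 modulo 9 is 3.

3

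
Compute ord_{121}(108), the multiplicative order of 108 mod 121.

55

Since 108 ∈ (Z/121Z)^×, its order divides φ(121) = φ(11^2) = 11·(11−1) = 110 = 2 · 5 · 11.
Divisors of 110: 1, 2, 5, 10, 11, 22, 55, 110.
Evaluate successive powers at the divisors of 110:
108^1 ≡ 108
108^2 ≡ 48
108^5 ≡ 56
108^10 ≡ 111
108^11 ≡ 9
108^22 ≡ 81
108^55 ≡ 1
So ord_121(108) = 55.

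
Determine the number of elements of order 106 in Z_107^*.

52

φ(107) = 107 − 1 = 106 = 2 · 53.
In a cyclic group of order 106, there are φ(d) elements of order d for each divisor d of 106, and zero for non-divisors.
106 = 2 · 53 divides 106, and φ(106) = 52.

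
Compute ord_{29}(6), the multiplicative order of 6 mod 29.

14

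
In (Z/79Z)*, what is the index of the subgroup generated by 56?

ord(56) | φ(79) = 79 − 1 = 78 = 2 · 3 · 13.
Divisors of 78: 1, 2, 3, 6, 13, 26, 39, 78.
Evaluate successive powers at the divisors of 78:
56^1 ≡ 56 (mod 79)
56^2 ≡ 55 (mod 79)
56^3 ≡ 78 (mod 79)
56^6 ≡ 1 (mod 79) ✓
So ord_79(56) = 6, hence |⟨56⟩| = 6.
[(Z/79Z)^× : ⟨56⟩] = 78/6 = 13.

13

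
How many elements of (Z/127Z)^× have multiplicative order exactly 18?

φ(127) = 127 − 1 = 126 = 2 · 3^2 · 7.
(Z/127Z)^× is cyclic (|G| = 126); a cyclic group of order m has exactly φ(d) elements of each order d | m, and none otherwise.
18 = 2 · 3^2 divides 126, and φ(18) = 6.

6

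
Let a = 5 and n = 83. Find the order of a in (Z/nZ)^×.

82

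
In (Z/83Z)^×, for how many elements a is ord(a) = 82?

40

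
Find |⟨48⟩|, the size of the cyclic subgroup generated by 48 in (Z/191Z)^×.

Since 48 ∈ (Z/191Z)^×, its order divides φ(191) = 191 − 1 = 190 = 2 · 5 · 19.
Divisors of 190: 1, 2, 5, 10, 19, 38, 95, 190.
Compute 48^d (mod 191) for the divisors d until we hit 1:
48^1 ≡ 48 (mod 191)
48^2 ≡ 12 (mod 191)
48^5 ≡ 36 (mod 191)
48^10 ≡ 150 (mod 191)
48^19 ≡ 39 (mod 191)
48^38 ≡ 184 (mod 191)
48^95 ≡ 1 (mod 191) ✓
So ord_191(48) = 95.

95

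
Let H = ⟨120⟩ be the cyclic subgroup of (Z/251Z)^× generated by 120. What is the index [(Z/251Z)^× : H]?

1

ord(120) | φ(251) = 251 − 1 = 250 = 2 · 5^3.
Divisors of 250: 1, 2, 5, 10, 25, 50, 125, 250.
Evaluate successive powers at the divisors of 250:
120^1 ≡ 120 (mod 251)
120^2 ≡ 93 (mod 251)
120^5 ≡ 246 (mod 251)
120^10 ≡ 25 (mod 251)
120^25 ≡ 138 (mod 251)
120^50 ≡ 219 (mod 251)
120^125 ≡ 250 (mod 251)
120^250 ≡ 1 (mod 251) ✓
So ord_251(120) = 250, hence |⟨120⟩| = 250.
The index is φ(251) / ord(120) = 250 / 250 = 1.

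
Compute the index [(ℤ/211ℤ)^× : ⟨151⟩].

ord(151) | φ(211) = 211 − 1 = 210 = 2 · 3 · 5 · 7.
Divisors of 210: 1, 2, 3, 5, 6, 7, 10, 14, 15, 21, 30, 35, 42, 70, 105, 210.
Check 151^d mod 211 for each divisor in increasing order:
151^1 ≡ 151
151^2 ≡ 13
151^3 ≡ 64
151^5 ≡ 199
151^6 ≡ 87
151^7 ≡ 55
151^10 ≡ 144
151^14 ≡ 71
151^15 ≡ 171
151^21 ≡ 107
151^30 ≡ 123
151^35 ≡ 1
So ord_211(151) = 35, hence |⟨151⟩| = 35.
The index is φ(211) / ord(151) = 210 / 35 = 6.

6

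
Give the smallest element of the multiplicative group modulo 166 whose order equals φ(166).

φ(166) = φ(2)·φ(83) = 1·82 = 82 = 2 · 41.
Test candidates g = 2, 3, … against the prime factors q ∈ {2, 41} of φ(166): g is a generator iff g^(82/q) ≢ 1 for every such q.
g = 2: gcd(2, 166) = 2 > 1, not a unit — skip.
g = 3: 3^41 ≡ 1 — hits 1, so not a primitive root.
g = 4: gcd(4, 166) = 2 > 1, not a unit — skip.
g = 5: 5^41 ≡ 165; 5^2 ≡ 25 — none is 1, so 5 is a primitive root.
So 5 is the smallest generator of (Z/166Z)^×.

5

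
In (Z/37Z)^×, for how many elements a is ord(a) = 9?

6

φ(37) = 37 − 1 = 36 = 2^2 · 3^2.
Since (Z/37Z)^× is cyclic of order 36, the number of elements of order d is φ(d) when d | 36 and 0 otherwise.
9 = 3^2 divides 36, and φ(9) = 6.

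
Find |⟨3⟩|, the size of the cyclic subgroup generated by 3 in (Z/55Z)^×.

20

ord(3) | φ(55) = φ(5·11) = (5−1)·(11−1) = 4·10 = 40 = 2^3 · 5.
Divisors of 40: 1, 2, 4, 5, 8, 10, 20, 40.
Compute 3^d (mod 55) for the divisors d until we hit 1:
3^1 ≡ 3
3^2 ≡ 9
3^4 ≡ 26
3^5 ≡ 23
3^8 ≡ 16
3^10 ≡ 34
3^20 ≡ 1
Hence ord(3) = 20.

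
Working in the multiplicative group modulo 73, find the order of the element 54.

36

ord(54) | φ(73) = 73 − 1 = 72 = 2^3 · 3^2.
Divisors of 72: 1, 2, 3, 4, 6, 8, 9, 12, 18, 24, 36, 72.
Evaluate successive powers at the divisors of 72:
54^1 ≡ 54
54^2 ≡ 69
54^3 ≡ 3
54^4 ≡ 16
54^6 ≡ 9
54^8 ≡ 37
54^9 ≡ 27
54^12 ≡ 8
54^18 ≡ 72
54^24 ≡ 64
54^36 ≡ 1
Therefore the multiplicative order of 54 modulo 73 is 36.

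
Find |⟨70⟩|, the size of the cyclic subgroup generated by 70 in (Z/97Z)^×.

16

ord(70) | φ(97) = 97 − 1 = 96 = 2^5 · 3.
Divisors of 96: 1, 2, 3, 4, 6, 8, 12, 16, 24, 32, 48, 96.
Check 70^d mod 97 for each divisor in increasing order:
70^1 ≡ 70
70^2 ≡ 50
70^3 ≡ 8
70^4 ≡ 75
70^6 ≡ 64
70^8 ≡ 96
70^12 ≡ 22
70^16 ≡ 1
So ord_97(70) = 16.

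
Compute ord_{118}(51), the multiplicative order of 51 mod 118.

ord(51) | φ(118) = φ(2)·φ(59) = 1·58 = 58 = 2 · 29.
Divisors of 58: 1, 2, 29, 58.
Test each divisor d:
51^1 ≡ 51 (mod 118)
51^2 ≡ 5 (mod 118)
51^29 ≡ 1 (mod 118) ✓
Hence ord(51) = 29.

29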